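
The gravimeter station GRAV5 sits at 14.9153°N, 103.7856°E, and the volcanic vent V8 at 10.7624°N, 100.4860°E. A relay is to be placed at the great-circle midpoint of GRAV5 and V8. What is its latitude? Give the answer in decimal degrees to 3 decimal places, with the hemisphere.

12.844°N

Bx = cos φ₂ cos Δλ = 0.980781,  By = cos φ₂ sin Δλ = -0.056545
φₘ = atan2(sin φ₁ + sin φ₂, √((cos φ₁ + Bx)² + By²)) = 12.84400°
λₘ = λ₁ + atan2(By, cos φ₁ + Bx) = 102.12216°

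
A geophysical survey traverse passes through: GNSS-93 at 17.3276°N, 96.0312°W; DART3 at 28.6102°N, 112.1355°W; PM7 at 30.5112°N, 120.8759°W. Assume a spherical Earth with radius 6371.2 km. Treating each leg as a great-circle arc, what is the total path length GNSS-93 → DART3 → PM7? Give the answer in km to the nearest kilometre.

2939 km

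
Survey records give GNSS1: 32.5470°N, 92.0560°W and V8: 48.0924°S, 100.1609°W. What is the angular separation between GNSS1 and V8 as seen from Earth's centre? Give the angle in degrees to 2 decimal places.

80.97°

Δφ = -80.6394°,  Δλ = -8.1049°
a = sin²(Δφ/2) + cos φ₁ cos φ₂ sin²(Δλ/2) = 0.421488
c = 2·arcsin(√a) = 1.413120 rad = 80.9658°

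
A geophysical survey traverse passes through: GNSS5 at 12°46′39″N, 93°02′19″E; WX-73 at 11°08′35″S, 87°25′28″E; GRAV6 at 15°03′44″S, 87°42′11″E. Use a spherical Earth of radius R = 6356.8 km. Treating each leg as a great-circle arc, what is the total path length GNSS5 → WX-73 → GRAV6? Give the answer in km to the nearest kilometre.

GNSS5: φ = +12.77750°, λ = +93.03861°
WX-73: φ = -11.14306°, λ = +87.42444°
GRAV6: φ = -15.06222°, λ = +87.70306°
GNSS5→WX-73: c = 0.428671 rad, d = 2724.98 km
WX-73→GRAV6: c = 0.068566 rad, d = 435.86 km
Total = 2724.98 + 435.86 = 3160.84 km

3161 km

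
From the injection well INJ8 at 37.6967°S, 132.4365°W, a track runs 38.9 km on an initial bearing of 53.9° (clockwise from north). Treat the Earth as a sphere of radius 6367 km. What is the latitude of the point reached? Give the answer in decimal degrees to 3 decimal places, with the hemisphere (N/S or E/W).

δ = d/R = 38.9/6367 = 0.006110 rad
φ₂ = arcsin(sin φ₁ cos δ + cos φ₁ sin δ cos θ)
   = arcsin(-0.61148·0.99998 + 0.79126·0.00611·0.58920) = -37.48991°
λ₂ = λ₁ + atan2(sin θ sin δ cos φ₁, cos δ − sin φ₁ sin φ₂) = -132.08003°

37.490°S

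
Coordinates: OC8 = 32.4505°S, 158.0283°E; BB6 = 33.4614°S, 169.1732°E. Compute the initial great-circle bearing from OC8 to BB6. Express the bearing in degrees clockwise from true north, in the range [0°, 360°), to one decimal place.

Δλ = 11.1449°
y = sin Δλ · cos φ₂ = 0.161254
x = cos φ₁ sin φ₂ − sin φ₁ cos φ₂ cos Δλ = -0.026084
θ = atan2(y, x) = 99.1885° → 99.1885° (mod 360°)

99.2°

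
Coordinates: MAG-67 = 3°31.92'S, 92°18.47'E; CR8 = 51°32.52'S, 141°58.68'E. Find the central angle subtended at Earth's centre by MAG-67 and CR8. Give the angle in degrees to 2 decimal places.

MAG-67: φ = -3.53200°, λ = +92.30783°
CR8: φ = -51.54200°, λ = +141.97800°
Δφ = -48.0100°,  Δλ = 49.6702°
a = sin²(Δφ/2) + cos φ₁ cos φ₂ sin²(Δλ/2) = 0.275006
c = 2·arcsin(√a) = 1.104044 rad = 63.2570°

63.26°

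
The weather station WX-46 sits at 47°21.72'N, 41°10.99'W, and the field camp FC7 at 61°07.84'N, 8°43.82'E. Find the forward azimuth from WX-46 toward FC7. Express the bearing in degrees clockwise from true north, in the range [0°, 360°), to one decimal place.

45.4°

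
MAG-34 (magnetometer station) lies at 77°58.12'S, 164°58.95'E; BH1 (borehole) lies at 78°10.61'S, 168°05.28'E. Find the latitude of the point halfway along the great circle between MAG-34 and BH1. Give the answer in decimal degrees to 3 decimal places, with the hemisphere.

78.077°S

MAG-34: φ = -77.96867°, λ = +164.98250°
BH1: φ = -78.17683°, λ = +168.08800°
Bx = cos φ₂ cos Δλ = 0.204591,  By = cos φ₂ sin Δλ = 0.011100
φₘ = atan2(sin φ₁ + sin φ₂, √((cos φ₁ + Bx)² + By²)) = -78.07700°
λₘ = λ₁ + atan2(By, cos φ₁ + Bx) = 166.52189°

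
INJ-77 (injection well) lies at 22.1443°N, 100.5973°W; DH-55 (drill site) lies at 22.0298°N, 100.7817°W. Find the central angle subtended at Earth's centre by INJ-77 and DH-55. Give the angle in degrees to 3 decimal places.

Δφ = -0.1145°,  Δλ = -0.1844°
a = sin²(Δφ/2) + cos φ₁ cos φ₂ sin²(Δλ/2) = 0.000003
c = 2·arcsin(√a) = 0.003590 rad = 0.2057°

0.206°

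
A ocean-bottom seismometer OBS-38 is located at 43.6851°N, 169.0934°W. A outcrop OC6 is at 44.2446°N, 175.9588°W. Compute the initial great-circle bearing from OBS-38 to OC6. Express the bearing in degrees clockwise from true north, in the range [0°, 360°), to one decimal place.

278.8°

Δλ = -6.8654°
y = sin Δλ · cos φ₂ = -0.085633
x = cos φ₁ sin φ₂ − sin φ₁ cos φ₂ cos Δλ = 0.013313
θ = atan2(y, x) = -81.1633° → 278.8367° (mod 360°)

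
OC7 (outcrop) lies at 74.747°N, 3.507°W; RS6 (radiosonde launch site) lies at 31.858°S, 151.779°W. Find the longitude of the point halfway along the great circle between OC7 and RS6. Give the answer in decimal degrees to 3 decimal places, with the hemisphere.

139.309°W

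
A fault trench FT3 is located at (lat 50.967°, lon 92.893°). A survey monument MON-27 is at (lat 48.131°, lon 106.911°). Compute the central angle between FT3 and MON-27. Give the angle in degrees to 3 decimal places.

Δφ = -2.8360°,  Δλ = 14.0180°
a = sin²(Δφ/2) + cos φ₁ cos φ₂ sin²(Δλ/2) = 0.006871
c = 2·arcsin(√a) = 0.165975 rad = 9.5096°

9.510°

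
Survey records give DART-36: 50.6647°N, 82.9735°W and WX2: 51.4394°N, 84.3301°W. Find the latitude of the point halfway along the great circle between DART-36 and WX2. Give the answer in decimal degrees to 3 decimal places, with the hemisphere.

Bx = cos φ₂ cos Δλ = 0.623167,  By = cos φ₂ sin Δλ = -0.014758
φₘ = atan2(sin φ₁ + sin φ₂, √((cos φ₁ + Bx)² + By²)) = 51.05401°
λₘ = λ₁ + atan2(By, cos φ₁ + Bx) = -83.64613°

51.054°N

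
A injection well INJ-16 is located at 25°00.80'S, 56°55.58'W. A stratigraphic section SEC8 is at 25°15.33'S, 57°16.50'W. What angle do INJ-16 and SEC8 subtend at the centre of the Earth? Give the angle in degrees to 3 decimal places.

0.398°

INJ-16: φ = -25.01333°, λ = -56.92633°
SEC8: φ = -25.25550°, λ = -57.27500°
Δφ = -0.2422°,  Δλ = -0.3487°
a = sin²(Δφ/2) + cos φ₁ cos φ₂ sin²(Δλ/2) = 0.000012
c = 2·arcsin(√a) = 0.006944 rad = 0.3978°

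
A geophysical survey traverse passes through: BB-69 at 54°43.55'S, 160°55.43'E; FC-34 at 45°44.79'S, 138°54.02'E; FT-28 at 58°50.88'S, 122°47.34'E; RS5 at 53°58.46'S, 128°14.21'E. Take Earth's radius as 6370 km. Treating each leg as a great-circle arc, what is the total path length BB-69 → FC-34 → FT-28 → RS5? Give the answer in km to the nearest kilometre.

BB-69: φ = -54.72583°, λ = +160.92383°
FC-34: φ = -45.74650°, λ = +138.90033°
FT-28: φ = -58.84800°, λ = +122.78900°
RS5: φ = -53.97433°, λ = +128.23683°
BB-69→FC-34: c = 0.289669 rad, d = 1845.19 km
FC-34→FT-28: c = 0.284537 rad, d = 1812.50 km
FT-28→RS5: c = 0.099940 rad, d = 636.62 km
Total = 1845.19 + 1812.50 + 636.62 = 4294.31 km

4294 km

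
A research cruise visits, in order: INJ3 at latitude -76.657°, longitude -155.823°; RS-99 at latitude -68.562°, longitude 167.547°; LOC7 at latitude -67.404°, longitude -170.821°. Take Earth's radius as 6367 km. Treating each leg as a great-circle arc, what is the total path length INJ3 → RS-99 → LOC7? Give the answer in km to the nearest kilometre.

2378 km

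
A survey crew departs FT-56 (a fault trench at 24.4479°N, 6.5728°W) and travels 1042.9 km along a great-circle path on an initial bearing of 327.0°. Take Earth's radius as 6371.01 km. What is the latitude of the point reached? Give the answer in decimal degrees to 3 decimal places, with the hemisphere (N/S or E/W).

δ = d/R = 1042.9/6371.01 = 0.163695 rad
φ₂ = arcsin(sin φ₁ cos δ + cos φ₁ sin δ cos θ)
   = arcsin(0.41387·0.98663 + 0.91034·0.16296·0.83867) = 32.19160°
λ₂ = λ₁ + atan2(sin θ sin δ cos φ₁, cos δ − sin φ₁ sin φ₂) = -12.59305°

32.192°N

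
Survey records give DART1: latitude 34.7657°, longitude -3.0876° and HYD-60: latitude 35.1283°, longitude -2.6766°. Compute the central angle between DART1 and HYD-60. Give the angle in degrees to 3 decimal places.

0.495°

Δφ = 0.3626°,  Δλ = 0.4110°
a = sin²(Δφ/2) + cos φ₁ cos φ₂ sin²(Δλ/2) = 0.000019
c = 2·arcsin(√a) = 0.008638 rad = 0.4949°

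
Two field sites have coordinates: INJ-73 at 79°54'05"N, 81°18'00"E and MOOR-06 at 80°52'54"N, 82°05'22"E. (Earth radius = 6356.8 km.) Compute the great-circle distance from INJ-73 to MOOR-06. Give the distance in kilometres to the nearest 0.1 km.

INJ-73: φ = +79.90139°, λ = +81.30000°
MOOR-06: φ = +80.88167°, λ = +82.08944°
Δφ = 0.9803°,  Δλ = 0.7894°
a = sin²(Δφ/2) + cos φ₁ cos φ₂ sin²(Δλ/2) = 0.000074
c = 2·arcsin(√a) = 0.017263 rad = 0.9891°
d = R·c = 6356.8 × 0.017263 = 109.7 km

109.7 km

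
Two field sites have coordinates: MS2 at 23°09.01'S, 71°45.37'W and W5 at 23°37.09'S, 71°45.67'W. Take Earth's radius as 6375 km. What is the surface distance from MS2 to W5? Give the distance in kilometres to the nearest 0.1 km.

MS2: φ = -23.15017°, λ = -71.75617°
W5: φ = -23.61817°, λ = -71.76117°
Δφ = -0.4680°,  Δλ = -0.0050°
a = sin²(Δφ/2) + cos φ₁ cos φ₂ sin²(Δλ/2) = 0.000017
c = 2·arcsin(√a) = 0.008169 rad = 0.4680°
d = R·c = 6375 × 0.008169 = 52.1 km

52.1 km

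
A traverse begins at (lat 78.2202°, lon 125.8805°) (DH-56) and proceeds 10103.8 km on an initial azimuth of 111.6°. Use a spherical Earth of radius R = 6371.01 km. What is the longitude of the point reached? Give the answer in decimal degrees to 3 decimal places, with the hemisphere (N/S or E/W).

165.140°W

δ = d/R = 10103.8/6371.01 = 1.585902 rad
φ₂ = arcsin(sin φ₁ cos δ + cos φ₁ sin δ cos θ)
   = arcsin(0.97894·-0.01511 + 0.20415·0.99989·-0.36812) = -5.15968°
λ₂ = λ₁ + atan2(sin θ sin δ cos φ₁, cos δ − sin φ₁ sin φ₂) = -165.13989°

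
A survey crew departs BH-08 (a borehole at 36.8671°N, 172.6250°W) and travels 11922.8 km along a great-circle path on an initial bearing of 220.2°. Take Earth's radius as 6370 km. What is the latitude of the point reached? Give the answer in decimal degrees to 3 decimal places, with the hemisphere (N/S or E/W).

49.590°S

δ = d/R = 11922.8/6370 = 1.871711 rad
φ₂ = arcsin(sin φ₁ cos δ + cos φ₁ sin δ cos θ)
   = arcsin(0.59996·-0.29639 + 0.80003·0.95507·-0.76380) = -49.59012°
λ₂ = λ₁ + atan2(sin θ sin δ cos φ₁, cos δ − sin φ₁ sin φ₂) = 115.39472°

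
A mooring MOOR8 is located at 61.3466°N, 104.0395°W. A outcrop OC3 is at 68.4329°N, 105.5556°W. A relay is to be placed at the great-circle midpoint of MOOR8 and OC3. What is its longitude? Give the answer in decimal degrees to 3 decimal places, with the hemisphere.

Bx = cos φ₂ cos Δλ = 0.367462,  By = cos φ₂ sin Δλ = -0.009726
φₘ = atan2(sin φ₁ + sin φ₂, √((cos φ₁ + Bx)² + By²)) = 64.89164°
λₘ = λ₁ + atan2(By, cos φ₁ + Bx) = -104.69739°

104.697°W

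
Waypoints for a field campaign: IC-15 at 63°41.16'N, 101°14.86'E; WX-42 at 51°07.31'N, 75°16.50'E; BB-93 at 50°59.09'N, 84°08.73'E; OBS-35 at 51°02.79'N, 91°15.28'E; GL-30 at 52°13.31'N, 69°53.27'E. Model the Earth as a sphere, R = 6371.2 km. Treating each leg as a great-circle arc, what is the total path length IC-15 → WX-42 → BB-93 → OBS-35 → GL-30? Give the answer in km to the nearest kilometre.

IC-15: φ = +63.68600°, λ = +101.24767°
WX-42: φ = +51.12183°, λ = +75.27500°
BB-93: φ = +50.98483°, λ = +84.14550°
OBS-35: φ = +51.04650°, λ = +91.25467°
GL-30: φ = +52.22183°, λ = +69.88783°
IC-15→WX-42: c = 0.324056 rad, d = 2064.62 km
WX-42→BB-93: c = 0.097289 rad, d = 619.85 km
BB-93→OBS-35: c = 0.078036 rad, d = 497.18 km
OBS-35→GL-30: c = 0.231524 rad, d = 1475.09 km
Total = 2064.62 + 619.85 + 497.18 + 1475.09 = 4656.74 km

4657 km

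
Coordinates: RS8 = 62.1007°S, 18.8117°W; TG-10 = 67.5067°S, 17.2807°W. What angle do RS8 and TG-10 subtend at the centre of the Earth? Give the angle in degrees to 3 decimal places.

Δφ = -5.4060°,  Δλ = 1.5310°
a = sin²(Δφ/2) + cos φ₁ cos φ₂ sin²(Δλ/2) = 0.002256
c = 2·arcsin(√a) = 0.095028 rad = 5.4447°

5.445°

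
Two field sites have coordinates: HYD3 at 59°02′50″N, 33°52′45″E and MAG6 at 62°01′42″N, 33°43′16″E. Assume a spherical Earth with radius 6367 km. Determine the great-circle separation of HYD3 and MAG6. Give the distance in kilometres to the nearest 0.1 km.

331.4 km

HYD3: φ = +59.04722°, λ = +33.87917°
MAG6: φ = +62.02833°, λ = +33.72111°
Δφ = 2.9811°,  Δλ = -0.1581°
a = sin²(Δφ/2) + cos φ₁ cos φ₂ sin²(Δλ/2) = 0.000677
c = 2·arcsin(√a) = 0.052048 rad = 2.9821°
d = R·c = 6367 × 0.052048 = 331.4 km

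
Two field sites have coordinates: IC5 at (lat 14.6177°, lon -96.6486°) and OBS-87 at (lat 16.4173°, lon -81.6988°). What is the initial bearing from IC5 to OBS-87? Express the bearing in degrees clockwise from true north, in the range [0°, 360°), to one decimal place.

Δλ = 14.9498°
y = sin Δλ · cos φ₂ = 0.247455
x = cos φ₁ sin φ₂ − sin φ₁ cos φ₂ cos Δλ = 0.039598
θ = atan2(y, x) = 80.9086° → 80.9086° (mod 360°)

80.9°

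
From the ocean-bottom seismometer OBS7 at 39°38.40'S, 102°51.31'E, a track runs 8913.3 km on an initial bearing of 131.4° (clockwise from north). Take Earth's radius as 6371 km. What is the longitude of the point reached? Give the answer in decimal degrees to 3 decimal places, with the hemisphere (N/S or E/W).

146.120°W

OBS7: φ = -39.64000°, λ = +102.85517°
δ = d/R = 8913.3/6371 = 1.399043 rad
φ₂ = arcsin(sin φ₁ cos δ + cos φ₁ sin δ cos θ)
   = arcsin(-0.63796·0.17091 + 0.77007·0.98529·-0.66131) = -37.64713°
λ₂ = λ₁ + atan2(sin θ sin δ cos φ₁, cos δ − sin φ₁ sin φ₂) = -146.12002°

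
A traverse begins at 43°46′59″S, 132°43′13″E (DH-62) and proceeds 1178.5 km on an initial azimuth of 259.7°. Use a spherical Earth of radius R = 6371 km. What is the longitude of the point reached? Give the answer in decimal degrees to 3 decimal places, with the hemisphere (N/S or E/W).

DH-62: φ = -43.78306°, λ = +132.72028°
δ = d/R = 1178.5/6371 = 0.184979 rad
φ₂ = arcsin(sin φ₁ cos δ + cos φ₁ sin δ cos θ)
   = arcsin(-0.69193·0.98294 + 0.72196·0.18393·-0.17880) = -44.73818°
λ₂ = λ₁ + atan2(sin θ sin δ cos φ₁, cos δ − sin φ₁ sin φ₂) = 117.96109°

117.961°E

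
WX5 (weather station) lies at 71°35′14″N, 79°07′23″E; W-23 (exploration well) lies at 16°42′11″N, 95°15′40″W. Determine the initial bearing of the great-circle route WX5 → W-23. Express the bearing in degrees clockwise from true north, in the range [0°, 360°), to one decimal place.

354.6°

WX5: φ = +71.58722°, λ = +79.12306°
W-23: φ = +16.70306°, λ = -95.26111°
Δλ = -174.3842°
y = sin Δλ · cos φ₂ = -0.093729
x = cos φ₁ sin φ₂ − sin φ₁ cos φ₂ cos Δλ = 0.995193
θ = atan2(y, x) = -5.3803° → 354.6197° (mod 360°)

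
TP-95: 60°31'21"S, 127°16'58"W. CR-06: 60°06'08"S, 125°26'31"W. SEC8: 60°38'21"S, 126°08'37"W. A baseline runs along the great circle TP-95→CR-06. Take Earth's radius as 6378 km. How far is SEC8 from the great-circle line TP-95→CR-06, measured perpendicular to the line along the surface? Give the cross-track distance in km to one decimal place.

37.6 km

TP-95: φ = -60.52250°, λ = -127.28278°
CR-06: φ = -60.10222°, λ = -125.44194°
SEC8: φ = -60.63917°, λ = -126.14361°
δ₁₃ = central angle TP-95→SEC8 = 0.009976 rad  (haversine)
θ₁₃ = bearing TP-95→SEC8 = 102.273°,  θ₁₂ = bearing TP-95→CR-06 = 66.053°
dₓₜ = R·arcsin(sin δ₁₃ · sin(θ₁₃ − θ₁₂)) = 6378·arcsin(0.00998·sin(36.220°)) = 37.596 km
|dₓₜ| = 37.596 km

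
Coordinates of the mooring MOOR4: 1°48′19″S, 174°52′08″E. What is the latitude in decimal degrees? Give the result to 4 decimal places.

1° + 48′/60 + 19″/3600 = 1 + 0.80000 + 0.00528 = 1.8053°

1.8053°S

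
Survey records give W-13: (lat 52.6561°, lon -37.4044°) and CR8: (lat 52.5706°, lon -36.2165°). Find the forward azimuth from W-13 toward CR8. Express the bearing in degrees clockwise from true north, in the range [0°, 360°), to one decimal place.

96.3°

Δλ = 1.1879°
y = sin Δλ · cos φ₂ = 0.012600
x = cos φ₁ sin φ₂ − sin φ₁ cos φ₂ cos Δλ = -0.001388
θ = atan2(y, x) = 96.2881° → 96.2881° (mod 360°)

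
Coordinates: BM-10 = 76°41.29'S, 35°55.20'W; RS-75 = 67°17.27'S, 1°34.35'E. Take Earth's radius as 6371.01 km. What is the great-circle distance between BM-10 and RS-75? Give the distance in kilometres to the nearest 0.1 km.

1610.8 km

BM-10: φ = -76.68817°, λ = -35.92000°
RS-75: φ = -67.28783°, λ = +1.57250°
Δφ = 9.4003°,  Δλ = 37.4925°
a = sin²(Δφ/2) + cos φ₁ cos φ₂ sin²(Δλ/2) = 0.015896
c = 2·arcsin(√a) = 0.252834 rad = 14.4863°
d = R·c = 6371.01 × 0.252834 = 1610.8 km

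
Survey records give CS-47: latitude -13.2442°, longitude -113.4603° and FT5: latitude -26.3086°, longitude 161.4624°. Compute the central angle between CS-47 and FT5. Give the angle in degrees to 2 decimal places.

Δφ = -13.0644°,  Δλ = -85.0773°
a = sin²(Δφ/2) + cos φ₁ cos φ₂ sin²(Δλ/2) = 0.411792
c = 2·arcsin(√a) = 1.393452 rad = 79.8389°

79.84°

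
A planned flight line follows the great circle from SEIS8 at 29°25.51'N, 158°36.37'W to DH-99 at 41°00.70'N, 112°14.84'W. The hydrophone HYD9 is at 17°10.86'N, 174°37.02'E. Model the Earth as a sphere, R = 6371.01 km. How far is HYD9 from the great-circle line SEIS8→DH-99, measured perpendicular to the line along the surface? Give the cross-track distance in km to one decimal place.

480.9 km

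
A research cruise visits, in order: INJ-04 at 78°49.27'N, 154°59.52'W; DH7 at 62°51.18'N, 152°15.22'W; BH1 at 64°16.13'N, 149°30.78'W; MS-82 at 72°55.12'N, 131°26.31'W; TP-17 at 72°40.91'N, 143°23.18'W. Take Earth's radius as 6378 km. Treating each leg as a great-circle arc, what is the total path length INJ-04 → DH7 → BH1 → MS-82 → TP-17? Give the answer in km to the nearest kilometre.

INJ-04: φ = +78.82117°, λ = -154.99200°
DH7: φ = +62.85300°, λ = -152.25367°
BH1: φ = +64.26883°, λ = -149.51300°
MS-82: φ = +72.91867°, λ = -131.43850°
TP-17: φ = +72.68183°, λ = -143.38633°
INJ-04→DH7: c = 0.279064 rad, d = 1779.87 km
DH7→BH1: c = 0.032617 rad, d = 208.03 km
BH1→MS-82: c = 0.188250 rad, d = 1200.66 km
MS-82→TP-17: c = 0.061698 rad, d = 393.51 km
Total = 1779.87 + 208.03 + 1200.66 + 393.51 = 3582.07 km

3582 km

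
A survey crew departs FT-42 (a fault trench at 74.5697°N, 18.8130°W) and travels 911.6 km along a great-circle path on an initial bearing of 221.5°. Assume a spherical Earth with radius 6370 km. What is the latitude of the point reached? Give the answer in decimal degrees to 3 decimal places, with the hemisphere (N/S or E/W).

δ = d/R = 911.6/6370 = 0.143108 rad
φ₂ = arcsin(sin φ₁ cos δ + cos φ₁ sin δ cos θ)
   = arcsin(0.96395·0.98978 + 0.26607·0.14262·-0.74896) = 67.77121°
λ₂ = λ₁ + atan2(sin θ sin δ cos φ₁, cos δ − sin φ₁ sin φ₂) = -33.27903°

67.771°N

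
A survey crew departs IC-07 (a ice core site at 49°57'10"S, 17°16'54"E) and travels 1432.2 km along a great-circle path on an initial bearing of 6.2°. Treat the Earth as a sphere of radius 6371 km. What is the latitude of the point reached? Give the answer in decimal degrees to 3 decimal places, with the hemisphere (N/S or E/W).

IC-07: φ = -49.95278°, λ = +17.28167°
δ = d/R = 1432.2/6371 = 0.224800 rad
φ₂ = arcsin(sin φ₁ cos δ + cos φ₁ sin δ cos θ)
   = arcsin(-0.76551·0.97484 + 0.64342·0.22291·0.99415) = -37.13296°
λ₂ = λ₁ + atan2(sin θ sin δ cos φ₁, cos δ − sin φ₁ sin φ₂) = 19.01210°

37.133°S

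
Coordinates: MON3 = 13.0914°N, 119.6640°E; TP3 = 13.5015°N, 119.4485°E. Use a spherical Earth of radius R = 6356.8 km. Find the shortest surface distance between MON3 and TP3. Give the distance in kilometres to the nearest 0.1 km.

51.1 km

Δφ = 0.4101°,  Δλ = -0.2155°
a = sin²(Δφ/2) + cos φ₁ cos φ₂ sin²(Δλ/2) = 0.000016
c = 2·arcsin(√a) = 0.008039 rad = 0.4606°
d = R·c = 6356.8 × 0.008039 = 51.1 km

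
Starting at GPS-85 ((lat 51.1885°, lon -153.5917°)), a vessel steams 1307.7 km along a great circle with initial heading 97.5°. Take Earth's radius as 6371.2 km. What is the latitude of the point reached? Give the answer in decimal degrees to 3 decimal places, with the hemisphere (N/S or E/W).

δ = d/R = 1307.7/6371.2 = 0.205252 rad
φ₂ = arcsin(sin φ₁ cos δ + cos φ₁ sin δ cos θ)
   = arcsin(0.77921·0.97901 + 0.62676·0.20381·-0.13053) = 48.26077°
λ₂ = λ₁ + atan2(sin θ sin δ cos φ₁, cos δ − sin φ₁ sin φ₂) = -135.92218°

48.261°N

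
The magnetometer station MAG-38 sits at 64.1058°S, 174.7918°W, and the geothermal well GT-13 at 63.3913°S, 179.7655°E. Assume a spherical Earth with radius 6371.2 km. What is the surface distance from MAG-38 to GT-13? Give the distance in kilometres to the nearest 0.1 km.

279.1 km

Δφ = 0.7145°,  Δλ = -5.4427°
a = sin²(Δφ/2) + cos φ₁ cos φ₂ sin²(Δλ/2) = 0.000480
c = 2·arcsin(√a) = 0.043812 rad = 2.5103°
d = R·c = 6371.2 × 0.043812 = 279.1 km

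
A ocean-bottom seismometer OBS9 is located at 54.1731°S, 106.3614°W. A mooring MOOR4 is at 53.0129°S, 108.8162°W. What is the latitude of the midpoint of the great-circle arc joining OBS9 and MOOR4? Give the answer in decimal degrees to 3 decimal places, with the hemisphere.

Bx = cos φ₂ cos Δλ = 0.601083,  By = cos φ₂ sin Δλ = -0.025769
φₘ = atan2(sin φ₁ + sin φ₂, √((cos φ₁ + Bx)² + By²)) = -53.59928°
λₘ = λ₁ + atan2(By, cos φ₁ + Bx) = -107.60565°

53.599°S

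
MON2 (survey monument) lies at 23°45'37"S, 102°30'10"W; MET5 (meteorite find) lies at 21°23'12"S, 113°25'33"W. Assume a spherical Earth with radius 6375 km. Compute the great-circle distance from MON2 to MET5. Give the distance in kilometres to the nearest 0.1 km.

MON2: φ = -23.76028°, λ = -102.50278°
MET5: φ = -21.38667°, λ = -113.42583°
Δφ = 2.3736°,  Δλ = -10.9231°
a = sin²(Δφ/2) + cos φ₁ cos φ₂ sin²(Δλ/2) = 0.008149
c = 2·arcsin(√a) = 0.180790 rad = 10.3585°
d = R·c = 6375 × 0.180790 = 1152.5 km

1152.5 km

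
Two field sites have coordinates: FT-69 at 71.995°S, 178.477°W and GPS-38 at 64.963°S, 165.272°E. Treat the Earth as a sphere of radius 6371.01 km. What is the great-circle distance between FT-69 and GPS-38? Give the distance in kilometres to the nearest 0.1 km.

Δφ = 7.0320°,  Δλ = -16.2510°
a = sin²(Δφ/2) + cos φ₁ cos φ₂ sin²(Δλ/2) = 0.006374
c = 2·arcsin(√a) = 0.159849 rad = 9.1587°
d = R·c = 6371.01 × 0.159849 = 1018.4 km

1018.4 km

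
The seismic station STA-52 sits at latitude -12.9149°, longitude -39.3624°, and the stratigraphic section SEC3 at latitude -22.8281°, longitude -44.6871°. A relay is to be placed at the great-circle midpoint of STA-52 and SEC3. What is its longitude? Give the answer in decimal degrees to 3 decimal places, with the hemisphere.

41.950°W

Bx = cos φ₂ cos Δλ = 0.917696,  By = cos φ₂ sin Δλ = -0.085531
φₘ = atan2(sin φ₁ + sin φ₂, √((cos φ₁ + Bx)² + By²)) = -17.88957°
λₘ = λ₁ + atan2(By, cos φ₁ + Bx) = -41.95025°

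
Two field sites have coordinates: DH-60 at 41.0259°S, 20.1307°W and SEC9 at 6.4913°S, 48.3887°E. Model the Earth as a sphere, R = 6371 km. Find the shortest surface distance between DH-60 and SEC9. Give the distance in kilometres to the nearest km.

Δφ = 34.5346°,  Δλ = 68.5194°
a = sin²(Δφ/2) + cos φ₁ cos φ₂ sin²(Δλ/2) = 0.325654
c = 2·arcsin(√a) = 1.214621 rad = 69.5927°
d = R·c = 6371 × 1.214621 = 7738.4 km

7738 km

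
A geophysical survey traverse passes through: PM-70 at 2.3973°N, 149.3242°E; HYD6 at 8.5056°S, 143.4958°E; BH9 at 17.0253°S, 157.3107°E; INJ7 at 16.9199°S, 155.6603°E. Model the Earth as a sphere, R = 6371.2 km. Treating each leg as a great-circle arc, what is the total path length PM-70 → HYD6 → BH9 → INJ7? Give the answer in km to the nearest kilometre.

3321 km

PM-70→HYD6: c = 0.215634 rad, d = 1373.85 km
HYD6→BH9: c = 0.277989 rad, d = 1771.13 km
BH9→INJ7: c = 0.027612 rad, d = 175.92 km
Total = 1373.85 + 1771.13 + 175.92 = 3320.89 km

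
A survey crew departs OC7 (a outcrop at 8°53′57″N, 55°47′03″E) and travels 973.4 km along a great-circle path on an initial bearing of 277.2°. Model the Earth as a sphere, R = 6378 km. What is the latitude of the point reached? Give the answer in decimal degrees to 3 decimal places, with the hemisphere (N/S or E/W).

OC7: φ = +8.89917°, λ = +55.78417°
δ = d/R = 973.4/6378 = 0.152618 rad
φ₂ = arcsin(sin φ₁ cos δ + cos φ₁ sin δ cos θ)
   = arcsin(0.15470·0.98838 + 0.98796·0.15203·0.12533) = 9.88798°
λ₂ = λ₁ + atan2(sin θ sin δ cos φ₁, cos δ − sin φ₁ sin φ₂) = 46.97743°

9.888°N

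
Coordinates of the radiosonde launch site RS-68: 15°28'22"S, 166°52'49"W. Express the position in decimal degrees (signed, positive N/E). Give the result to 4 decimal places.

-15.4728°, -166.8803°

lat: 15.4728° S → -15.4728°
lon: 166.8803° W → -166.8803°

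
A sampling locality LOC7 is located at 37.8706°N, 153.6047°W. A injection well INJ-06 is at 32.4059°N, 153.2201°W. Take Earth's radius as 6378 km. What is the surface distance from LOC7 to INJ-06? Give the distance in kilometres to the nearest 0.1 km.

Δφ = -5.4647°,  Δλ = 0.3846°
a = sin²(Δφ/2) + cos φ₁ cos φ₂ sin²(Δλ/2) = 0.002280
c = 2·arcsin(√a) = 0.095535 rad = 5.4737°
d = R·c = 6378 × 0.095535 = 609.3 km

609.3 km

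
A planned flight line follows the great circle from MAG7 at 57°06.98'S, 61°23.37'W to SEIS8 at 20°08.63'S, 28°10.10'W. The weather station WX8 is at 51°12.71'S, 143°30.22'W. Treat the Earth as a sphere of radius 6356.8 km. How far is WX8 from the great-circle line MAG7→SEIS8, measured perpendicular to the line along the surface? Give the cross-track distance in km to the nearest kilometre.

MAG7: φ = -57.11633°, λ = -61.38950°
SEIS8: φ = -20.14383°, λ = -28.16833°
WX8: φ = -51.21183°, λ = -143.50367°
δ₁₃ = central angle MAG7→WX8 = 0.793660 rad  (haversine)
θ₁₃ = bearing MAG7→WX8 = 240.503°,  θ₁₂ = bearing MAG7→SEIS8 = 47.424°
dₓₜ = R·arcsin(sin δ₁₃ · sin(θ₁₃ − θ₁₂)) = 6356.8·arcsin(0.71292·sin(193.079°)) = -1030.063 km
|dₓₜ| = 1030.063 km

1030 km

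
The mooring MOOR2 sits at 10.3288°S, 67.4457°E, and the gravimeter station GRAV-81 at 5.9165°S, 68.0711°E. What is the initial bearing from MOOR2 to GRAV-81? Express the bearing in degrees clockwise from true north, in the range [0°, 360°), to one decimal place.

8.0°

Δλ = 0.6254°
y = sin Δλ · cos φ₂ = 0.010857
x = cos φ₁ sin φ₂ − sin φ₁ cos φ₂ cos Δλ = 0.076922
θ = atan2(y, x) = 8.0337° → 8.0337° (mod 360°)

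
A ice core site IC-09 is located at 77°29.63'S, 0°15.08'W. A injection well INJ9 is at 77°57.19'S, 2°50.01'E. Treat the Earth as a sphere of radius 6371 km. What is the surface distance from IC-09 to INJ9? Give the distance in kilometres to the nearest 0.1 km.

IC-09: φ = -77.49383°, λ = -0.25133°
INJ9: φ = -77.95317°, λ = +2.83350°
Δφ = -0.4593°,  Δλ = 3.0848°
a = sin²(Δφ/2) + cos φ₁ cos φ₂ sin²(Δλ/2) = 0.000049
c = 2·arcsin(√a) = 0.013973 rad = 0.8006°
d = R·c = 6371 × 0.013973 = 89.0 km

89.0 km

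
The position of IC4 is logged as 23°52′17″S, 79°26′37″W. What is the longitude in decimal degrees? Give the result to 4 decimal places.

79° + 26′/60 + 37″/3600 = 79 + 0.43333 + 0.01028 = 79.4436°

79.4436°W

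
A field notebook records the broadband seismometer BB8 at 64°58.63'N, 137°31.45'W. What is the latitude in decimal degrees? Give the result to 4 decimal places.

64° + 58.63′/60 = 64 + 0.97717 = 64.9772°

64.9772°N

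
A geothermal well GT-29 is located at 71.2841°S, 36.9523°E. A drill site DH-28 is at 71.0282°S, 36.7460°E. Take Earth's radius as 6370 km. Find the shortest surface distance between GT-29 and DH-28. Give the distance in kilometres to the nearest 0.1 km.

29.4 km

Δφ = 0.2559°,  Δλ = -0.2063°
a = sin²(Δφ/2) + cos φ₁ cos φ₂ sin²(Δλ/2) = 0.000005
c = 2·arcsin(√a) = 0.004615 rad = 0.2644°
d = R·c = 6370 × 0.004615 = 29.4 km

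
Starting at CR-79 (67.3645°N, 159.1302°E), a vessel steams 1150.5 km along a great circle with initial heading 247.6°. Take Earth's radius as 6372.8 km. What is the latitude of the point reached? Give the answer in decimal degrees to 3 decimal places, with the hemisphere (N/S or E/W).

61.841°N

δ = d/R = 1150.5/6372.8 = 0.180533 rad
φ₂ = arcsin(sin φ₁ cos δ + cos φ₁ sin δ cos θ)
   = arcsin(0.92297·0.98375 + 0.38487·0.17955·-0.38107) = 61.84063°
λ₂ = λ₁ + atan2(sin θ sin δ cos φ₁, cos δ − sin φ₁ sin φ₂) = 138.53504°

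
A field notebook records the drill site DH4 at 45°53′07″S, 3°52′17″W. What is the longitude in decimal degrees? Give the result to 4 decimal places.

3.8714°W

3° + 52′/60 + 17″/3600 = 3 + 0.86667 + 0.00472 = 3.8714°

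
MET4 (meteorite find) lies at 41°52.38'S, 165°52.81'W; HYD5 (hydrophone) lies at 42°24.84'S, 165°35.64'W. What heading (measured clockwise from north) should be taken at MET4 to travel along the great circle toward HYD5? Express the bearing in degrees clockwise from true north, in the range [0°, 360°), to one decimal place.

158.7°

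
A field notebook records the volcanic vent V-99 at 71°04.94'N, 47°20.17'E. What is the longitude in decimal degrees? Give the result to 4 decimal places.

47° + 20.17′/60 = 47 + 0.33617 = 47.3362°

47.3362°E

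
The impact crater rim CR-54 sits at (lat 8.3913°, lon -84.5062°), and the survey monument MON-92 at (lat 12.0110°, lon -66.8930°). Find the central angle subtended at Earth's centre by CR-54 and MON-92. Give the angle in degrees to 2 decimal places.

17.70°

Δφ = 3.6197°,  Δλ = 17.6132°
a = sin²(Δφ/2) + cos φ₁ cos φ₂ sin²(Δλ/2) = 0.023678
c = 2·arcsin(√a) = 0.308983 rad = 17.7034°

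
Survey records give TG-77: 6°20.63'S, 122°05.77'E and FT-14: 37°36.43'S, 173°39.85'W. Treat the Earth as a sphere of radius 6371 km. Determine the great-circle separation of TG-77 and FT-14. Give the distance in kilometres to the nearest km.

TG-77: φ = -6.34383°, λ = +122.09617°
FT-14: φ = -37.60717°, λ = -173.66417°
Δφ = -31.2633°,  Δλ = 64.2397°
a = sin²(Δφ/2) + cos φ₁ cos φ₂ sin²(Δλ/2) = 0.295189
c = 2·arcsin(√a) = 1.148756 rad = 65.8189°
d = R·c = 6371 × 1.148756 = 7318.7 km

7319 km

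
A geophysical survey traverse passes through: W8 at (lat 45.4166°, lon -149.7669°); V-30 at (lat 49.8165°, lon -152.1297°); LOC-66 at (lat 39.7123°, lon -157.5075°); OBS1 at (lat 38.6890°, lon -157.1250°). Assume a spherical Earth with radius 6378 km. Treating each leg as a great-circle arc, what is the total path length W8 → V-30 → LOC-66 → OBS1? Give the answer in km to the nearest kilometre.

1841 km

W8→V-30: c = 0.081658 rad, d = 520.82 km
V-30→LOC-66: c = 0.188398 rad, d = 1201.60 km
LOC-66→OBS1: c = 0.018594 rad, d = 118.59 km
Total = 520.82 + 1201.60 + 118.59 = 1841.01 km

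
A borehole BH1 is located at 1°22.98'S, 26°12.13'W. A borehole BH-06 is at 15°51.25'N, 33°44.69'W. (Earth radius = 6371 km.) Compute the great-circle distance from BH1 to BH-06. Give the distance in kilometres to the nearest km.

BH1: φ = -1.38300°, λ = -26.20217°
BH-06: φ = +15.85417°, λ = -33.74483°
Δφ = 17.2372°,  Δλ = -7.5427°
a = sin²(Δφ/2) + cos φ₁ cos φ₂ sin²(Δλ/2) = 0.026617
c = 2·arcsin(√a) = 0.327762 rad = 18.7794°
d = R·c = 6371 × 0.327762 = 2088.2 km

2088 km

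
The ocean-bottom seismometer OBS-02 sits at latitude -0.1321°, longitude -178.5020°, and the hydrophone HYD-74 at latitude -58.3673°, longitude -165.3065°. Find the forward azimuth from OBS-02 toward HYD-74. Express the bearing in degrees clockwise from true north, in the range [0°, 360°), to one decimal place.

172.0°

Δλ = 13.1955°
y = sin Δλ · cos φ₂ = 0.119724
x = cos φ₁ sin φ₂ − sin φ₁ cos φ₂ cos Δλ = -0.850248
θ = atan2(y, x) = 171.9849° → 171.9849° (mod 360°)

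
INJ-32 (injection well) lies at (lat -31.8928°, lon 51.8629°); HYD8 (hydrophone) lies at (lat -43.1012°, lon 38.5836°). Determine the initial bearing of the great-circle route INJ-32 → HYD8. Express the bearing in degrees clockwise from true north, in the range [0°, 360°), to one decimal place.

Δλ = -13.2793°
y = sin Δλ · cos φ₂ = -0.167714
x = cos φ₁ sin φ₂ − sin φ₁ cos φ₂ cos Δλ = -0.204693
θ = atan2(y, x) = -140.6707° → 219.3293° (mod 360°)

219.3°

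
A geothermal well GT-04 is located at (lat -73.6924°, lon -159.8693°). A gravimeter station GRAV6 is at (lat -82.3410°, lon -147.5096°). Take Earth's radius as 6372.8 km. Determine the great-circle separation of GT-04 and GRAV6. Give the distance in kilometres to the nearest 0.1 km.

Δφ = -8.6486°,  Δλ = 12.3597°
a = sin²(Δφ/2) + cos φ₁ cos φ₂ sin²(Δλ/2) = 0.006119
c = 2·arcsin(√a) = 0.156609 rad = 8.9730°
d = R·c = 6372.8 × 0.156609 = 998.0 km

998.0 km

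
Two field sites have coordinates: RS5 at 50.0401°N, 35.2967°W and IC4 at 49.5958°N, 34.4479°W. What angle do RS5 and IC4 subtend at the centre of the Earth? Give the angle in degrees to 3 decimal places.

0.705°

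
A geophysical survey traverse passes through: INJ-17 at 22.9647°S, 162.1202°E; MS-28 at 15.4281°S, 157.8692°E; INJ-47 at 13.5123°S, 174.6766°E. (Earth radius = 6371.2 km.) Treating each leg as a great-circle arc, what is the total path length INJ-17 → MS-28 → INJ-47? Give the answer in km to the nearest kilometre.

INJ-17→MS-28: c = 0.149004 rad, d = 949.33 km
MS-28→INJ-47: c = 0.285921 rad, d = 1821.66 km
Total = 949.33 + 1821.66 = 2770.99 km

2771 km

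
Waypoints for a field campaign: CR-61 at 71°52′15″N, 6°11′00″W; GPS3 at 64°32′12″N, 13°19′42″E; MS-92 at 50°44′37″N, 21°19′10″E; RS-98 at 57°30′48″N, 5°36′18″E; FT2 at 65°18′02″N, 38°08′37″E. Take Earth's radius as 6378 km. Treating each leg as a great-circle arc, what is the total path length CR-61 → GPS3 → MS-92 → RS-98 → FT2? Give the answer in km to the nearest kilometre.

5918 km

CR-61: φ = +71.87083°, λ = -6.18333°
GPS3: φ = +64.53667°, λ = +13.32833°
MS-92: φ = +50.74361°, λ = +21.31944°
RS-98: φ = +57.51333°, λ = +5.60500°
FT2: φ = +65.30056°, λ = +38.14361°
CR-61→GPS3: c = 0.178359 rad, d = 1137.58 km
GPS3→MS-92: c = 0.251576 rad, d = 1604.55 km
MS-92→RS-98: c = 0.198697 rad, d = 1267.29 km
RS-98→FT2: c = 0.299281 rad, d = 1908.82 km
Total = 1137.58 + 1604.55 + 1267.29 + 1908.82 = 5918.23 km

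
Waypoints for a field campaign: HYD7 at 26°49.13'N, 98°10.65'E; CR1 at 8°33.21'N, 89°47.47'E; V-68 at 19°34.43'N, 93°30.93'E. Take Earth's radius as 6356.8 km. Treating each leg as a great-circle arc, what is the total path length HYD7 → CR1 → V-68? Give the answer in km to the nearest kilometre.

HYD7: φ = +26.81883°, λ = +98.17750°
CR1: φ = +8.55350°, λ = +89.79117°
V-68: φ = +19.57383°, λ = +93.51550°
HYD7→CR1: c = 0.347642 rad, d = 2209.89 km
CR1→V-68: c = 0.202376 rad, d = 1286.47 km
Total = 2209.89 + 1286.47 = 3496.36 km

3496 km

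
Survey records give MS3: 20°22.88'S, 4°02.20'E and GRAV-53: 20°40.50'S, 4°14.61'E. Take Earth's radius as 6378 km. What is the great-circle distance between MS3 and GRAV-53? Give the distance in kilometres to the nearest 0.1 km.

39.2 km

MS3: φ = -20.38133°, λ = +4.03667°
GRAV-53: φ = -20.67500°, λ = +4.24350°
Δφ = -0.2937°,  Δλ = 0.2068°
a = sin²(Δφ/2) + cos φ₁ cos φ₂ sin²(Δλ/2) = 0.000009
c = 2·arcsin(√a) = 0.006140 rad = 0.3518°
d = R·c = 6378 × 0.006140 = 39.2 km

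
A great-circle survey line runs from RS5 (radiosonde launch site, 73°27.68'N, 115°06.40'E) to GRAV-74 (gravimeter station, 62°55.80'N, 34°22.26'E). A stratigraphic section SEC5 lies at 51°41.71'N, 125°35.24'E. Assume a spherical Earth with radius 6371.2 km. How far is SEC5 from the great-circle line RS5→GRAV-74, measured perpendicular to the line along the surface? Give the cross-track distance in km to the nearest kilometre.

1885 km

RS5: φ = +73.46133°, λ = +115.10667°
GRAV-74: φ = +62.93000°, λ = +34.37100°
SEC5: φ = +51.69517°, λ = +125.58733°
δ₁₃ = central angle RS5→SEC5 = 0.387753 rad  (haversine)
θ₁₃ = bearing RS5→SEC5 = 162.650°,  θ₁₂ = bearing RS5→GRAV-74 = 292.195°
dₓₜ = R·arcsin(sin δ₁₃ · sin(θ₁₃ − θ₁₂)) = 6371.2·arcsin(0.37811·sin(-129.545°)) = -1885.039 km
|dₓₜ| = 1885.039 km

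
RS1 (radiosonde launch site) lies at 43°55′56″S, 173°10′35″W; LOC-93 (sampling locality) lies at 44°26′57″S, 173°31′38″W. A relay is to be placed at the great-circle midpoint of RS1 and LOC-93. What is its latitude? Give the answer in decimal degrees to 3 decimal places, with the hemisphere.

RS1: φ = -43.93222°, λ = -173.17639°
LOC-93: φ = -44.44917°, λ = -173.52722°
Bx = cos φ₂ cos Δλ = 0.713859,  By = cos φ₂ sin Δλ = -0.004371
φₘ = atan2(sin φ₁ + sin φ₂, √((cos φ₁ + Bx)² + By²)) = -44.19083°
λₘ = λ₁ + atan2(By, cos φ₁ + Bx) = -173.35104°

44.191°S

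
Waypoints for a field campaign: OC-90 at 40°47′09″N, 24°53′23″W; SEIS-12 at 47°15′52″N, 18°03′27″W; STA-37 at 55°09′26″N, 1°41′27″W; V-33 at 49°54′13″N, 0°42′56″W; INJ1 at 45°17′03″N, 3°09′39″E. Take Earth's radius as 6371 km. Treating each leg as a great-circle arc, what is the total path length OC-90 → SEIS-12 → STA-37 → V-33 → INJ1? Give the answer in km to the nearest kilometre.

OC-90: φ = +40.78583°, λ = -24.88972°
SEIS-12: φ = +47.26444°, λ = -18.05750°
STA-37: φ = +55.15722°, λ = -1.69083°
V-33: φ = +49.90361°, λ = -0.71556°
INJ1: φ = +45.28417°, λ = +3.16083°
OC-90→SEIS-12: c = 0.141785 rad, d = 903.31 km
SEIS-12→STA-37: c = 0.224902 rad, d = 1432.85 km
STA-37→V-33: c = 0.092273 rad, d = 587.87 km
V-33→INJ1: c = 0.092609 rad, d = 590.01 km
Total = 903.31 + 1432.85 + 587.87 + 590.01 = 3514.05 km

3514 km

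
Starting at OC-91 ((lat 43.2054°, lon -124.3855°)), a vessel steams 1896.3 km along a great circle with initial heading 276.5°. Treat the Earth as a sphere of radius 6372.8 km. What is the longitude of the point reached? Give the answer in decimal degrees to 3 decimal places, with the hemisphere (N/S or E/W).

δ = d/R = 1896.3/6372.8 = 0.297562 rad
φ₂ = arcsin(sin φ₁ cos δ + cos φ₁ sin δ cos θ)
   = arcsin(0.68462·0.95605 + 0.72890·0.29319·0.11320) = 42.74387°
λ₂ = λ₁ + atan2(sin θ sin δ cos φ₁, cos δ − sin φ₁ sin φ₂) = -147.75504°

147.755°W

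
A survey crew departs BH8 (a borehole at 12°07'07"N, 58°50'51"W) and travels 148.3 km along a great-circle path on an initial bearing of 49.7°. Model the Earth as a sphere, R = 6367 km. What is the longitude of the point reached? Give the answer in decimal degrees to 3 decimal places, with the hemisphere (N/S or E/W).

57.803°W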